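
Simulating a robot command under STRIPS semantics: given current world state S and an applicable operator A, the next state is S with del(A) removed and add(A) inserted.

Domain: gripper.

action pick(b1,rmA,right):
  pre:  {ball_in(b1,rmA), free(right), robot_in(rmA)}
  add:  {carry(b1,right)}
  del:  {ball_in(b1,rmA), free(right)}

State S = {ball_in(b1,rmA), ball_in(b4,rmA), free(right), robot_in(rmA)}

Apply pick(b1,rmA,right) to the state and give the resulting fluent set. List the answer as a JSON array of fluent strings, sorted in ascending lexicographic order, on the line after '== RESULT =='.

Compute (S \ del) ∪ add:
  pre ⊆ S: {ball_in(b1,rmA), free(right), robot_in(rmA)} ⊆ S  — applicable
  S \ del = {ball_in(b4,rmA), robot_in(rmA)}
  ∪ add   = {ball_in(b4,rmA), carry(b1,right), robot_in(rmA)}

== RESULT ==
["ball_in(b4,rmA)", "carry(b1,right)", "robot_in(rmA)"]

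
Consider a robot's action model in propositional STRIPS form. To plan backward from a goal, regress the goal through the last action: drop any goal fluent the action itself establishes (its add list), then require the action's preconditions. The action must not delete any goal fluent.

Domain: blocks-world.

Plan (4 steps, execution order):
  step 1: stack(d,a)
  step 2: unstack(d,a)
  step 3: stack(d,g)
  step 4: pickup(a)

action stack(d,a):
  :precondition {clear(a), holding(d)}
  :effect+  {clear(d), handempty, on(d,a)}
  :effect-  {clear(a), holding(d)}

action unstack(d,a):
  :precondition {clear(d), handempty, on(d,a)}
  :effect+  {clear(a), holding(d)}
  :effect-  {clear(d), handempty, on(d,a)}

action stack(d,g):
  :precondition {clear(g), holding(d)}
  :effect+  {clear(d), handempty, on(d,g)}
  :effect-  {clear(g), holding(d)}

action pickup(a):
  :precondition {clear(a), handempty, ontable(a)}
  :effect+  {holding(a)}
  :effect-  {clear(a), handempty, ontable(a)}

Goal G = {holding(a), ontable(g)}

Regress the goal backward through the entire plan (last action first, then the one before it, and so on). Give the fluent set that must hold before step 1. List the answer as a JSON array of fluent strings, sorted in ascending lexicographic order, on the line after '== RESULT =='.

Regress step by step:
  through step 4 (pickup(a)): drop {holding(a)}, keep {ontable(g)}, require {clear(a), handempty, ontable(a)}
    → {clear(a), handempty, ontable(a), ontable(g)}
  through step 3 (stack(d,g)): drop {handempty}, keep {clear(a), ontable(a), ontable(g)}, require {clear(g), holding(d)}
    → {clear(a), clear(g), holding(d), ontable(a), ontable(g)}
  through step 2 (unstack(d,a)): drop {clear(a), holding(d)}, keep {clear(g), ontable(a), ontable(g)}, require {clear(d), handempty, on(d,a)}
    → {clear(d), clear(g), handempty, on(d,a), ontable(a), ontable(g)}
  through step 1 (stack(d,a)): drop {clear(d), handempty, on(d,a)}, keep {clear(g), ontable(a), ontable(g)}, require {clear(a), holding(d)}
    → {clear(a), clear(g), holding(d), ontable(a), ontable(g)}

== RESULT ==
["clear(a)", "clear(g)", "holding(d)", "ontable(a)", "ontable(g)"]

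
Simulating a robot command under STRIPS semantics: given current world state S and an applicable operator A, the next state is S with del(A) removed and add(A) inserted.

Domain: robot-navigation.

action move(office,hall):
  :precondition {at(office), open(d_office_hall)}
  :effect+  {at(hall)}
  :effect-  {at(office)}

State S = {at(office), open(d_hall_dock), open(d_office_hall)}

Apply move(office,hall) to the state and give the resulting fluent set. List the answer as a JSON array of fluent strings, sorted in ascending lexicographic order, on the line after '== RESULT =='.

Compute (S \ del) ∪ add:
  pre ⊆ S: {at(office), open(d_office_hall)} ⊆ S  — applicable
  S \ del = {open(d_hall_dock), open(d_office_hall)}
  ∪ add   = {at(hall), open(d_hall_dock), open(d_office_hall)}

== RESULT ==
["at(hall)", "open(d_hall_dock)", "open(d_office_hall)"]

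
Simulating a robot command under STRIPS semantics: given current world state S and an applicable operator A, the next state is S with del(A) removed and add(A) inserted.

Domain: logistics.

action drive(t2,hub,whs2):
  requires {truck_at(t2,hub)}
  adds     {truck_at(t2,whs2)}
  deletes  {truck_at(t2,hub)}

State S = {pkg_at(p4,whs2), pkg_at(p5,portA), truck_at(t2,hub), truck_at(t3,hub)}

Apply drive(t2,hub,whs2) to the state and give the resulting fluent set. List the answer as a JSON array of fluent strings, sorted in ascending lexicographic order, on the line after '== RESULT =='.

Compute (S \ del) ∪ add:
  pre ⊆ S: {truck_at(t2,hub)} ⊆ S  — applicable
  S \ del = {pkg_at(p4,whs2), pkg_at(p5,portA), truck_at(t3,hub)}
  ∪ add   = {pkg_at(p4,whs2), pkg_at(p5,portA), truck_at(t2,whs2), truck_at(t3,hub)}

== RESULT ==
["pkg_at(p4,whs2)", "pkg_at(p5,portA)", "truck_at(t2,whs2)", "truck_at(t3,hub)"]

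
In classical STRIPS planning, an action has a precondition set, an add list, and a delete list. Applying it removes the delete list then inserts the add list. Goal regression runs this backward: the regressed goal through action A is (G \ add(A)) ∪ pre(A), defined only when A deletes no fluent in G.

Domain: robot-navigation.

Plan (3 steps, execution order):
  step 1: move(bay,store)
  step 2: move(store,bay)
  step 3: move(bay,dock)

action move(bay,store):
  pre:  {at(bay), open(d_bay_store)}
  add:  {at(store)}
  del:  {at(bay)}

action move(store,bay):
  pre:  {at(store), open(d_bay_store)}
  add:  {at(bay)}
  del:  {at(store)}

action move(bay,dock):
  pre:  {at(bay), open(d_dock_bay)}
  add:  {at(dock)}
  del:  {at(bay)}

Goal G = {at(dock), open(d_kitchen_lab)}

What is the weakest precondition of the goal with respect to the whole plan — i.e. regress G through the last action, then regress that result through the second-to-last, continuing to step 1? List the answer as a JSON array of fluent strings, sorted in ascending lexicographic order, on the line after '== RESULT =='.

Work backward from the goal:
  through step 3 (move(bay,dock)): drop {at(dock)}, keep {open(d_kitchen_lab)}, require {at(bay), open(d_dock_bay)}
    → {at(bay), open(d_dock_bay), open(d_kitchen_lab)}
  through step 2 (move(store,bay)): drop {at(bay)}, keep {open(d_dock_bay), open(d_kitchen_lab)}, require {at(store), open(d_bay_store)}
    → {at(store), open(d_bay_store), open(d_dock_bay), open(d_kitchen_lab)}
  through step 1 (move(bay,store)): drop {at(store)}, keep {open(d_bay_store), open(d_dock_bay), open(d_kitchen_lab)}, require {at(bay), open(d_bay_store)}
    → {at(bay), open(d_bay_store), open(d_dock_bay), open(d_kitchen_lab)}

== RESULT ==
["at(bay)", "open(d_bay_store)", "open(d_dock_bay)", "open(d_kitchen_lab)"]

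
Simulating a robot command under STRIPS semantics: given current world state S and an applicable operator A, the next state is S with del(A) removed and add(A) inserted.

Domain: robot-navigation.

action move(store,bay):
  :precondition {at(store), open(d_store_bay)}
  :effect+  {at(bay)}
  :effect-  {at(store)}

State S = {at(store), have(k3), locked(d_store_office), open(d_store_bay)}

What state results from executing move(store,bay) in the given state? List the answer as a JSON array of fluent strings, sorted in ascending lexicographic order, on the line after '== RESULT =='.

Compute (S \ del) ∪ add:
  pre ⊆ S: {at(store), open(d_store_bay)} ⊆ S  — applicable
  S \ del = {have(k3), locked(d_store_office), open(d_store_bay)}
  ∪ add   = {at(bay), have(k3), locked(d_store_office), open(d_store_bay)}

== RESULT ==
["at(bay)", "have(k3)", "locked(d_store_office)", "open(d_store_bay)"]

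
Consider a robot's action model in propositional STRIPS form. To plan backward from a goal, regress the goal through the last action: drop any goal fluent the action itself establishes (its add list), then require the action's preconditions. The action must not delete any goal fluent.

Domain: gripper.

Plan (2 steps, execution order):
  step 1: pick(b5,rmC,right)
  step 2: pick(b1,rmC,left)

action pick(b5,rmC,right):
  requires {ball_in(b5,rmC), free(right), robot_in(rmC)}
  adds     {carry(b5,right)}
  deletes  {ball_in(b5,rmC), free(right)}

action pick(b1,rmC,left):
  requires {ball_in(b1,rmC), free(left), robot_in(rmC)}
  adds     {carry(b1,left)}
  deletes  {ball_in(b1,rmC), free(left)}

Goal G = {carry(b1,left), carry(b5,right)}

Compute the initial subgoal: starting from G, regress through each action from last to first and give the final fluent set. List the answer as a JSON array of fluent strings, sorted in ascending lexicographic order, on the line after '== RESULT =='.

Regress step by step:
  through step 2 (pick(b1,rmC,left)): drop {carry(b1,left)}, keep {carry(b5,right)}, require {ball_in(b1,rmC), free(left), robot_in(rmC)}
    → {ball_in(b1,rmC), carry(b5,right), free(left), robot_in(rmC)}
  through step 1 (pick(b5,rmC,right)): drop {carry(b5,right)}, keep {ball_in(b1,rmC), free(left), robot_in(rmC)}, require {ball_in(b5,rmC), free(right), robot_in(rmC)}
    → {ball_in(b1,rmC), ball_in(b5,rmC), free(left), free(right), robot_in(rmC)}

== RESULT ==
["ball_in(b1,rmC)", "ball_in(b5,rmC)", "free(left)", "free(right)", "robot_in(rmC)"]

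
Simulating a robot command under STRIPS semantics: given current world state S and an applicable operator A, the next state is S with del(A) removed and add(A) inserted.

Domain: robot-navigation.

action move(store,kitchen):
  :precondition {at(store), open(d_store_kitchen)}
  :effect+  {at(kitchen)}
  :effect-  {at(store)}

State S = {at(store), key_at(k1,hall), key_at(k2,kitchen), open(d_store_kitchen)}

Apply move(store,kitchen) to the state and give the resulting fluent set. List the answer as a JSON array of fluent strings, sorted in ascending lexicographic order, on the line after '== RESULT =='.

Compute (S \ del) ∪ add:
  pre ⊆ S: {at(store), open(d_store_kitchen)} ⊆ S  — applicable
  S \ del = {key_at(k1,hall), key_at(k2,kitchen), open(d_store_kitchen)}
  ∪ add   = {at(kitchen), key_at(k1,hall), key_at(k2,kitchen), open(d_store_kitchen)}

== RESULT ==
["at(kitchen)", "key_at(k1,hall)", "key_at(k2,kitchen)", "open(d_store_kitchen)"]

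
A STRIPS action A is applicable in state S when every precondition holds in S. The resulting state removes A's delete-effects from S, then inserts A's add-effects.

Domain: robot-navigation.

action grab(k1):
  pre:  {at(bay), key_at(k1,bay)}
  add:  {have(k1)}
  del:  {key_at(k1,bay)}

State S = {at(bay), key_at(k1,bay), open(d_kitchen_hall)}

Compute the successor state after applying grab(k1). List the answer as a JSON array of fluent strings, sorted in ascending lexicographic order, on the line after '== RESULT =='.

Compute (S \ del) ∪ add:
  pre ⊆ S: {at(bay), key_at(k1,bay)} ⊆ S  — applicable
  S \ del = {at(bay), open(d_kitchen_hall)}
  ∪ add   = {at(bay), have(k1), open(d_kitchen_hall)}

== RESULT ==
["at(bay)", "have(k1)", "open(d_kitchen_hall)"]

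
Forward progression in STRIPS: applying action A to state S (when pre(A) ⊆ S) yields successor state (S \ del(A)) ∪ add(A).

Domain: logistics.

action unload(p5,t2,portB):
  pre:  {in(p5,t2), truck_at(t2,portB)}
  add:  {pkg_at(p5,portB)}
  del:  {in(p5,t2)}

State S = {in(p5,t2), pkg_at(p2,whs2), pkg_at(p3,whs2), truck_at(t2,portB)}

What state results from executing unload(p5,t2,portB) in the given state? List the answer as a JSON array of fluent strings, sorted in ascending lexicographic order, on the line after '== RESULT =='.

Compute (S \ del) ∪ add:
  pre ⊆ S: {in(p5,t2), truck_at(t2,portB)} ⊆ S  — applicable
  S \ del = {pkg_at(p2,whs2), pkg_at(p3,whs2), truck_at(t2,portB)}
  ∪ add   = {pkg_at(p2,whs2), pkg_at(p3,whs2), pkg_at(p5,portB), truck_at(t2,portB)}

== RESULT ==
["pkg_at(p2,whs2)", "pkg_at(p3,whs2)", "pkg_at(p5,portB)", "truck_at(t2,portB)"]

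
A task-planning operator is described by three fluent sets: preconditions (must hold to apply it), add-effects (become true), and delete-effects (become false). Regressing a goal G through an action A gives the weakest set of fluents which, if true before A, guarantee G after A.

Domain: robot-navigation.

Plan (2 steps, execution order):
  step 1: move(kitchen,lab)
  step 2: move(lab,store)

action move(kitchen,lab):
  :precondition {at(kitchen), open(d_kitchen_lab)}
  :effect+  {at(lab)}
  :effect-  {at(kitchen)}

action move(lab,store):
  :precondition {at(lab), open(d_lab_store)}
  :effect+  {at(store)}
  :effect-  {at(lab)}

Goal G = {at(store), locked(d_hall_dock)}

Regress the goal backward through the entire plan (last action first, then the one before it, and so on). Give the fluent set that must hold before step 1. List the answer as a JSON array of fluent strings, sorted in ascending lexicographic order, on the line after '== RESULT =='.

Work backward from the goal:
  through step 2 (move(lab,store)): drop {at(store)}, keep {locked(d_hall_dock)}, require {at(lab), open(d_lab_store)}
    → {at(lab), locked(d_hall_dock), open(d_lab_store)}
  through step 1 (move(kitchen,lab)): drop {at(lab)}, keep {locked(d_hall_dock), open(d_lab_store)}, require {at(kitchen), open(d_kitchen_lab)}
    → {at(kitchen), locked(d_hall_dock), open(d_kitchen_lab), open(d_lab_store)}

== RESULT ==
["at(kitchen)", "locked(d_hall_dock)", "open(d_kitchen_lab)", "open(d_lab_store)"]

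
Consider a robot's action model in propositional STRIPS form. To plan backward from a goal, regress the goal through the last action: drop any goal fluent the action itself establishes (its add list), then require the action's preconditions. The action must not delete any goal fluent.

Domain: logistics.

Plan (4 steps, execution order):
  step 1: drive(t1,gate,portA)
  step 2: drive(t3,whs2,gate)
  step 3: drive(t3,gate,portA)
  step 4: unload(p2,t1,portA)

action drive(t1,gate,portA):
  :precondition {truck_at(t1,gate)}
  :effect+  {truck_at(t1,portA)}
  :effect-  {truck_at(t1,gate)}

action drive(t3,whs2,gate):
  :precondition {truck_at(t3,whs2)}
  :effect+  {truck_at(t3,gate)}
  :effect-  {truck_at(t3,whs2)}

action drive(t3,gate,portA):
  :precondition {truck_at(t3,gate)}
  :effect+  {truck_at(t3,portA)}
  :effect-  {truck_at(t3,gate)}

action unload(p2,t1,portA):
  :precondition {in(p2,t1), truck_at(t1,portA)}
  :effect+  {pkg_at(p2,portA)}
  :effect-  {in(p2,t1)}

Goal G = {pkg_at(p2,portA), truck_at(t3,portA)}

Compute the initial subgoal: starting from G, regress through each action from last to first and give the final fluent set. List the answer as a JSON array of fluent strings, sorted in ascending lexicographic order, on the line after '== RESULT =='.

Work backward from the goal:
  through step 4 (unload(p2,t1,portA)): drop {pkg_at(p2,portA)}, keep {truck_at(t3,portA)}, require {in(p2,t1), truck_at(t1,portA)}
    → {in(p2,t1), truck_at(t1,portA), truck_at(t3,portA)}
  through step 3 (drive(t3,gate,portA)): drop {truck_at(t3,portA)}, keep {in(p2,t1), truck_at(t1,portA)}, require {truck_at(t3,gate)}
    → {in(p2,t1), truck_at(t1,portA), truck_at(t3,gate)}
  through step 2 (drive(t3,whs2,gate)): drop {truck_at(t3,gate)}, keep {in(p2,t1), truck_at(t1,portA)}, require {truck_at(t3,whs2)}
    → {in(p2,t1), truck_at(t1,portA), truck_at(t3,whs2)}
  through step 1 (drive(t1,gate,portA)): drop {truck_at(t1,portA)}, keep {in(p2,t1), truck_at(t3,whs2)}, require {truck_at(t1,gate)}
    → {in(p2,t1), truck_at(t1,gate), truck_at(t3,whs2)}

== RESULT ==
["in(p2,t1)", "truck_at(t1,gate)", "truck_at(t3,whs2)"]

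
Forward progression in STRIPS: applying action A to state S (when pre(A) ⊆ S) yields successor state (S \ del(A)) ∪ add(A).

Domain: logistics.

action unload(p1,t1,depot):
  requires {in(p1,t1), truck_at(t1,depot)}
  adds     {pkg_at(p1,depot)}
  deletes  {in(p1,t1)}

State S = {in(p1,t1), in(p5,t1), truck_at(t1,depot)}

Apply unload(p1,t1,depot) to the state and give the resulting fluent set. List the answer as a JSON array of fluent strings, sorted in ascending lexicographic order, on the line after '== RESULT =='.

Compute (S \ del) ∪ add:
  pre ⊆ S: {in(p1,t1), truck_at(t1,depot)} ⊆ S  — applicable
  S \ del = {in(p5,t1), truck_at(t1,depot)}
  ∪ add   = {in(p5,t1), pkg_at(p1,depot), truck_at(t1,depot)}

== RESULT ==
["in(p5,t1)", "pkg_at(p1,depot)", "truck_at(t1,depot)"]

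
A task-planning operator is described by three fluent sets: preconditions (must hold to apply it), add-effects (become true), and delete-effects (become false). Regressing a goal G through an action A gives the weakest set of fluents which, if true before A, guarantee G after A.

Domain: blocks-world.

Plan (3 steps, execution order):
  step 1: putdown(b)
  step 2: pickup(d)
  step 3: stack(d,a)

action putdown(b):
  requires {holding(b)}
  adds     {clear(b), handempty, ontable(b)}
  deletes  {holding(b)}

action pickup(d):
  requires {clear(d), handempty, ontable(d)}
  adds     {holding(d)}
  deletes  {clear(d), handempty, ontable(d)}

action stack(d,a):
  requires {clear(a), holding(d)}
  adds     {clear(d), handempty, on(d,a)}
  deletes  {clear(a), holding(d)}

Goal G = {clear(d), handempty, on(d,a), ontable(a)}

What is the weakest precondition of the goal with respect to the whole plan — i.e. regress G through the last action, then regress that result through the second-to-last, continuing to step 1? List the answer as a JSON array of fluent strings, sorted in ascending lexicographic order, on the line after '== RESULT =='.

Regress step by step:
  through step 3 (stack(d,a)): drop {clear(d), handempty, on(d,a)}, keep {ontable(a)}, require {clear(a), holding(d)}
    → {clear(a), holding(d), ontable(a)}
  through step 2 (pickup(d)): drop {holding(d)}, keep {clear(a), ontable(a)}, require {clear(d), handempty, ontable(d)}
    → {clear(a), clear(d), handempty, ontable(a), ontable(d)}
  through step 1 (putdown(b)): drop {handempty}, keep {clear(a), clear(d), ontable(a), ontable(d)}, require {holding(b)}
    → {clear(a), clear(d), holding(b), ontable(a), ontable(d)}

== RESULT ==
["clear(a)", "clear(d)", "holding(b)", "ontable(a)", "ontable(d)"]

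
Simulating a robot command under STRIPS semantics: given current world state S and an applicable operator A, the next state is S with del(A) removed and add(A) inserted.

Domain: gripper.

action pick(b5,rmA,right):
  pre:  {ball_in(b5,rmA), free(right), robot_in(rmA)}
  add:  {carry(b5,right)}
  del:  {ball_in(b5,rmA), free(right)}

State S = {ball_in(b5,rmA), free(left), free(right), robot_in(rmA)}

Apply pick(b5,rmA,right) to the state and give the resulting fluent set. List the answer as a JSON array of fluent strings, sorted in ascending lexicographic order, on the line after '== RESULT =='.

Progress:
  pre ⊆ S: {ball_in(b5,rmA), free(right), robot_in(rmA)} ⊆ S  — applicable
  S \ del = {free(left), robot_in(rmA)}
  ∪ add   = {carry(b5,right), free(left), robot_in(rmA)}

== RESULT ==
["carry(b5,right)", "free(left)", "robot_in(rmA)"]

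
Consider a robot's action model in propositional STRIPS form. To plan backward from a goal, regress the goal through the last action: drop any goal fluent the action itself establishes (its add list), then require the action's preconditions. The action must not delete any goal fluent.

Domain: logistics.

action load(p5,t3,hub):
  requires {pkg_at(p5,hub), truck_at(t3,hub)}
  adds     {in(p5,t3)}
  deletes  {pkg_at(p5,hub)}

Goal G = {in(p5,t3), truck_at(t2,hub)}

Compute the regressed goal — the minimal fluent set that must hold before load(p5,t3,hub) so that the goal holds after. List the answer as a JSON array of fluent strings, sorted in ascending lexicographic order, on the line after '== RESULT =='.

Regress:
  G ∩ del = {}  (empty — regression defined)
  G \ add = {in(p5,t3), truck_at(t2,hub)} \ {in(p5,t3)} = {truck_at(t2,hub)}
  ∪ pre   = {truck_at(t2,hub)} ∪ {pkg_at(p5,hub), truck_at(t3,hub)}
          = {pkg_at(p5,hub), truck_at(t2,hub), truck_at(t3,hub)}

== RESULT ==
["pkg_at(p5,hub)", "truck_at(t2,hub)", "truck_at(t3,hub)"]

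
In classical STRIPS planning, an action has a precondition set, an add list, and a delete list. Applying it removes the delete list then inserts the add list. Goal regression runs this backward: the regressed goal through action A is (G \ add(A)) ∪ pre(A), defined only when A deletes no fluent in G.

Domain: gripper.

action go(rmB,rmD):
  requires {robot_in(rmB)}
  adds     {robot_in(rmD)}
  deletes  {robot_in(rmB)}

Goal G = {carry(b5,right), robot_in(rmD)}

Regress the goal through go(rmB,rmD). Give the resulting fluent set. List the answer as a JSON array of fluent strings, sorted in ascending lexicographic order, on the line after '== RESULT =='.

Regress:
  G ∩ del = {}  (empty — regression defined)
  G \ add = {carry(b5,right), robot_in(rmD)} \ {robot_in(rmD)} = {carry(b5,right)}
  ∪ pre   = {carry(b5,right)} ∪ {robot_in(rmB)}
          = {carry(b5,right), robot_in(rmB)}

== RESULT ==
["carry(b5,right)", "robot_in(rmB)"]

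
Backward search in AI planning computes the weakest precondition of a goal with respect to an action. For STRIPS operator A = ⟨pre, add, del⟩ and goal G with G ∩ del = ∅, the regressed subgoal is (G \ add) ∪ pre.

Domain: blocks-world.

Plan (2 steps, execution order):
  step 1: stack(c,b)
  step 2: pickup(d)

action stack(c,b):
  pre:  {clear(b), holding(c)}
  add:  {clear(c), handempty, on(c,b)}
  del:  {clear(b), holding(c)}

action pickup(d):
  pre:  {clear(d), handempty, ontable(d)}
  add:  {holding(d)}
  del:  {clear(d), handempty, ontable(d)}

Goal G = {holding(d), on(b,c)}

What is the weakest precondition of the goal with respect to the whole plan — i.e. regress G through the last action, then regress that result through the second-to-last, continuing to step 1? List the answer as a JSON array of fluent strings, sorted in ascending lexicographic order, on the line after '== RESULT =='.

Regress step by step:
  through step 2 (pickup(d)): drop {holding(d)}, keep {on(b,c)}, require {clear(d), handempty, ontable(d)}
    → {clear(d), handempty, on(b,c), ontable(d)}
  through step 1 (stack(c,b)): drop {handempty}, keep {clear(d), on(b,c), ontable(d)}, require {clear(b), holding(c)}
    → {clear(b), clear(d), holding(c), on(b,c), ontable(d)}

== RESULT ==
["clear(b)", "clear(d)", "holding(c)", "on(b,c)", "ontable(d)"]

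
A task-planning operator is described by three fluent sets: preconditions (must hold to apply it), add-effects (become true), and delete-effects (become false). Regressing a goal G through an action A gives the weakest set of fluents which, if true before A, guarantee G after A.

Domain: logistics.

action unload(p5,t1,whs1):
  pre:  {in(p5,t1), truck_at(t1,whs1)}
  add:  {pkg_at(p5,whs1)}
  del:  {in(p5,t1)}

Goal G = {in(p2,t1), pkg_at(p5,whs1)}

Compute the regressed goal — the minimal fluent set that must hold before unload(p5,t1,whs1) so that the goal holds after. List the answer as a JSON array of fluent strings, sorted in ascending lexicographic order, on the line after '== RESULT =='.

Regress:
  G ∩ del = {}  (empty — regression defined)
  G \ add = {in(p2,t1), pkg_at(p5,whs1)} \ {pkg_at(p5,whs1)} = {in(p2,t1)}
  ∪ pre   = {in(p2,t1)} ∪ {in(p5,t1), truck_at(t1,whs1)}
          = {in(p2,t1), in(p5,t1), truck_at(t1,whs1)}

== RESULT ==
["in(p2,t1)", "in(p5,t1)", "truck_at(t1,whs1)"]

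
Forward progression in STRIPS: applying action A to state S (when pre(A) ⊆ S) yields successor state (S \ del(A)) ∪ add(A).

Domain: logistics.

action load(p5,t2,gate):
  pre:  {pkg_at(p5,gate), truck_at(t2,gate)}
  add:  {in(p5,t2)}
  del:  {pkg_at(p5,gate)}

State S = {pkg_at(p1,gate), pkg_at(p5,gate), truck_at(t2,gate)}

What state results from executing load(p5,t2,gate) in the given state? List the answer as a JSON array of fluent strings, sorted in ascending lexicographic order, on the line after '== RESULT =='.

Progress:
  pre ⊆ S: {pkg_at(p5,gate), truck_at(t2,gate)} ⊆ S  — applicable
  S \ del = {pkg_at(p1,gate), truck_at(t2,gate)}
  ∪ add   = {in(p5,t2), pkg_at(p1,gate), truck_at(t2,gate)}

== RESULT ==
["in(p5,t2)", "pkg_at(p1,gate)", "truck_at(t2,gate)"]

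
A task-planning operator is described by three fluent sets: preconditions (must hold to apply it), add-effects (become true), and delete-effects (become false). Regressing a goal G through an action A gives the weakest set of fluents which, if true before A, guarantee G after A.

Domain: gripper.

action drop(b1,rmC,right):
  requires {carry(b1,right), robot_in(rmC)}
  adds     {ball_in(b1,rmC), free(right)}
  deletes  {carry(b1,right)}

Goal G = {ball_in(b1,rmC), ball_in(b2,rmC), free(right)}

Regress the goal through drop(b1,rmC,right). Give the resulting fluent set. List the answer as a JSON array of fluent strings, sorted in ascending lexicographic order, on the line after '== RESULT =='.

Compute (G \ add) ∪ pre:
  G ∩ del = {}  (empty — regression defined)
  G \ add = {ball_in(b1,rmC), ball_in(b2,rmC), free(right)} \ {ball_in(b1,rmC), free(right)} = {ball_in(b2,rmC)}
  ∪ pre   = {ball_in(b2,rmC)} ∪ {carry(b1,right), robot_in(rmC)}
          = {ball_in(b2,rmC), carry(b1,right), robot_in(rmC)}

== RESULT ==
["ball_in(b2,rmC)", "carry(b1,right)", "robot_in(rmC)"]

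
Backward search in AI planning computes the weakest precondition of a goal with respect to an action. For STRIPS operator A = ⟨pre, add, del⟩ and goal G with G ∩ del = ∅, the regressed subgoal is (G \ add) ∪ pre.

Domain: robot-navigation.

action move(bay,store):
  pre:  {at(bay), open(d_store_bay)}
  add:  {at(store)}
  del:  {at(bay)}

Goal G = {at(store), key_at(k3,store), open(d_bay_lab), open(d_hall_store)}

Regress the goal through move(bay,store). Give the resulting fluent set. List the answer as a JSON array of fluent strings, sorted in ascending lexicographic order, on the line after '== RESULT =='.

Compute (G \ add) ∪ pre:
  G ∩ del = {}  (empty — regression defined)
  G \ add = {at(store), key_at(k3,store), open(d_bay_lab), open(d_hall_store)} \ {at(store)} = {key_at(k3,store), open(d_bay_lab), open(d_hall_store)}
  ∪ pre   = {key_at(k3,store), open(d_bay_lab), open(d_hall_store)} ∪ {at(bay), open(d_store_bay)}
          = {at(bay), key_at(k3,store), open(d_bay_lab), open(d_hall_store), open(d_store_bay)}

== RESULT ==
["at(bay)", "key_at(k3,store)", "open(d_bay_lab)", "open(d_hall_store)", "open(d_store_bay)"]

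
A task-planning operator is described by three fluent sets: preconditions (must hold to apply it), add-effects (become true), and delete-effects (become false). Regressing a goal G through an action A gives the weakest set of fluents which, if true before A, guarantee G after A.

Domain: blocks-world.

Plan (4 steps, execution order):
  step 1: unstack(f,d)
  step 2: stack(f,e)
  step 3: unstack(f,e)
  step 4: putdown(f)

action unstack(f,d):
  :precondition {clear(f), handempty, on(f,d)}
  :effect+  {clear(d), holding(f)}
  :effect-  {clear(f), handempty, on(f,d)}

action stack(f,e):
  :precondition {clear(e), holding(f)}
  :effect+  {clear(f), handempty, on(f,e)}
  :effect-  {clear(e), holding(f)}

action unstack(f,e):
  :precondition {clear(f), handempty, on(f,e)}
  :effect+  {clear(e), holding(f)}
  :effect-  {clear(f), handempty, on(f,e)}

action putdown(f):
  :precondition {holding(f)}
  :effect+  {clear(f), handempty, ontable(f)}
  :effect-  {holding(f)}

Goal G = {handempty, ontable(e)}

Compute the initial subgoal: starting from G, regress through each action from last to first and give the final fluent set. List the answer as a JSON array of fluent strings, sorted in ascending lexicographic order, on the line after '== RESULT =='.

Work backward from the goal:
  through step 4 (putdown(f)): drop {handempty}, keep {ontable(e)}, require {holding(f)}
    → {holding(f), ontable(e)}
  through step 3 (unstack(f,e)): drop {holding(f)}, keep {ontable(e)}, require {clear(f), handempty, on(f,e)}
    → {clear(f), handempty, on(f,e), ontable(e)}
  through step 2 (stack(f,e)): drop {clear(f), handempty, on(f,e)}, keep {ontable(e)}, require {clear(e), holding(f)}
    → {clear(e), holding(f), ontable(e)}
  through step 1 (unstack(f,d)): drop {holding(f)}, keep {clear(e), ontable(e)}, require {clear(f), handempty, on(f,d)}
    → {clear(e), clear(f), handempty, on(f,d), ontable(e)}

== RESULT ==
["clear(e)", "clear(f)", "handempty", "on(f,d)", "ontable(e)"]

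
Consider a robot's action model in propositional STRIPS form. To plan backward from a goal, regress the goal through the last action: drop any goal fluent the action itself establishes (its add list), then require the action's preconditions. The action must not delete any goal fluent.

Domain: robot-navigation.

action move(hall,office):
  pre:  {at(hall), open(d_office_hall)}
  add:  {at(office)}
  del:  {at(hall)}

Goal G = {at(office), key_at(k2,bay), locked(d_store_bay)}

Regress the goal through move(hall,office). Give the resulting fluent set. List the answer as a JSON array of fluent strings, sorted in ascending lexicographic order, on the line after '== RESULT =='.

Regress:
  G ∩ del = {}  (empty — regression defined)
  G \ add = {at(office), key_at(k2,bay), locked(d_store_bay)} \ {at(office)} = {key_at(k2,bay), locked(d_store_bay)}
  ∪ pre   = {key_at(k2,bay), locked(d_store_bay)} ∪ {at(hall), open(d_office_hall)}
          = {at(hall), key_at(k2,bay), locked(d_store_bay), open(d_office_hall)}

== RESULT ==
["at(hall)", "key_at(k2,bay)", "locked(d_store_bay)", "open(d_office_hall)"]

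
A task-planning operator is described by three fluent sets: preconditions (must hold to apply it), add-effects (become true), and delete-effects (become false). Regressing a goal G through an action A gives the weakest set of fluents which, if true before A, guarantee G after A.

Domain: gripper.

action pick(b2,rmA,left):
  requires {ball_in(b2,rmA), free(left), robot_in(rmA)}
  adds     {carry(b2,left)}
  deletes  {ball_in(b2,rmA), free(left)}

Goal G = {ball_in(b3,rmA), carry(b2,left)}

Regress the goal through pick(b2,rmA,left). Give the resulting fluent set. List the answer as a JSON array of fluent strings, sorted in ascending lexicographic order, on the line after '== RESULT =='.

Regress:
  G ∩ del = {}  (empty — regression defined)
  G \ add = {ball_in(b3,rmA), carry(b2,left)} \ {carry(b2,left)} = {ball_in(b3,rmA)}
  ∪ pre   = {ball_in(b3,rmA)} ∪ {ball_in(b2,rmA), free(left), robot_in(rmA)}
          = {ball_in(b2,rmA), ball_in(b3,rmA), free(left), robot_in(rmA)}

== RESULT ==
["ball_in(b2,rmA)", "ball_in(b3,rmA)", "free(left)", "robot_in(rmA)"]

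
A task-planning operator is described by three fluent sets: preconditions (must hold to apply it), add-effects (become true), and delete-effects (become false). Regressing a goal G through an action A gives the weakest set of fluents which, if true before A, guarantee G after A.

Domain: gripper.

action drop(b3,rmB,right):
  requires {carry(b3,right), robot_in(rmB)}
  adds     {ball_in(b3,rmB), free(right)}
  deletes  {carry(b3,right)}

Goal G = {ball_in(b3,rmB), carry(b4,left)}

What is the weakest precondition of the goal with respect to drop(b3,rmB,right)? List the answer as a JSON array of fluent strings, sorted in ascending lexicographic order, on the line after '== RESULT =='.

Regress:
  G ∩ del = {}  (empty — regression defined)
  G \ add = {ball_in(b3,rmB), carry(b4,left)} \ {ball_in(b3,rmB), free(right)} = {carry(b4,left)}
  ∪ pre   = {carry(b4,left)} ∪ {carry(b3,right), robot_in(rmB)}
          = {carry(b3,right), carry(b4,left), robot_in(rmB)}

== RESULT ==
["carry(b3,right)", "carry(b4,left)", "robot_in(rmB)"]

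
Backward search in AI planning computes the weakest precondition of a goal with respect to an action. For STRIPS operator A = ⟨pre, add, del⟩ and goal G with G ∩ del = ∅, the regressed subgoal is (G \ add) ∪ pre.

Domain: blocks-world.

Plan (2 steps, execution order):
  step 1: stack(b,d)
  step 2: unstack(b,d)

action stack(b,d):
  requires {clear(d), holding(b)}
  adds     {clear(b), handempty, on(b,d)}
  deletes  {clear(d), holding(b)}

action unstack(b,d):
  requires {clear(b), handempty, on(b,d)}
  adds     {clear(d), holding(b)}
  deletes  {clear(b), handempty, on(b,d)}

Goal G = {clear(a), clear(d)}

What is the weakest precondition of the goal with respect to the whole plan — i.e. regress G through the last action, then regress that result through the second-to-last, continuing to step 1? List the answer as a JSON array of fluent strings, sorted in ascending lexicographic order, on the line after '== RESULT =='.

Work backward from the goal:
  through step 2 (unstack(b,d)): drop {clear(d)}, keep {clear(a)}, require {clear(b), handempty, on(b,d)}
    → {clear(a), clear(b), handempty, on(b,d)}
  through step 1 (stack(b,d)): drop {clear(b), handempty, on(b,d)}, keep {clear(a)}, require {clear(d), holding(b)}
    → {clear(a), clear(d), holding(b)}

== RESULT ==
["clear(a)", "clear(d)", "holding(b)"]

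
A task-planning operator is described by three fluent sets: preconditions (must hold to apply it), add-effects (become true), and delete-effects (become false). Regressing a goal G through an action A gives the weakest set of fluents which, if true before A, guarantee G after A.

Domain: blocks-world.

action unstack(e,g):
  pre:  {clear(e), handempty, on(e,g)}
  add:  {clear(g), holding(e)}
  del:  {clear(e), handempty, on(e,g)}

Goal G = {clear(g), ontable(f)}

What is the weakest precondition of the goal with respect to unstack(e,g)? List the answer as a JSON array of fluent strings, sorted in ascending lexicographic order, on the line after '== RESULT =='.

Regress:
  G ∩ del = {}  (empty — regression defined)
  G \ add = {clear(g), ontable(f)} \ {clear(g), holding(e)} = {ontable(f)}
  ∪ pre   = {ontable(f)} ∪ {clear(e), handempty, on(e,g)}
          = {clear(e), handempty, on(e,g), ontable(f)}

== RESULT ==
["clear(e)", "handempty", "on(e,g)", "ontable(f)"]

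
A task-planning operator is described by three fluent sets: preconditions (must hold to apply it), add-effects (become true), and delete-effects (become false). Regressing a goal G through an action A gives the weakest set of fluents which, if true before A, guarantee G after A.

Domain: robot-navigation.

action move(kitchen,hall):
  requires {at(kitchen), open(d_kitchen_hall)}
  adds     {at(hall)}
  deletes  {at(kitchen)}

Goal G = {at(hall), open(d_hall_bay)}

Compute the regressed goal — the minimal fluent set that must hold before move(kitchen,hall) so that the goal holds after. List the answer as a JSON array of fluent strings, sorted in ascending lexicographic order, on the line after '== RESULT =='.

Regress:
  G ∩ del = {}  (empty — regression defined)
  G \ add = {at(hall), open(d_hall_bay)} \ {at(hall)} = {open(d_hall_bay)}
  ∪ pre   = {open(d_hall_bay)} ∪ {at(kitchen), open(d_kitchen_hall)}
          = {at(kitchen), open(d_hall_bay), open(d_kitchen_hall)}

== RESULT ==
["at(kitchen)", "open(d_hall_bay)", "open(d_kitchen_hall)"]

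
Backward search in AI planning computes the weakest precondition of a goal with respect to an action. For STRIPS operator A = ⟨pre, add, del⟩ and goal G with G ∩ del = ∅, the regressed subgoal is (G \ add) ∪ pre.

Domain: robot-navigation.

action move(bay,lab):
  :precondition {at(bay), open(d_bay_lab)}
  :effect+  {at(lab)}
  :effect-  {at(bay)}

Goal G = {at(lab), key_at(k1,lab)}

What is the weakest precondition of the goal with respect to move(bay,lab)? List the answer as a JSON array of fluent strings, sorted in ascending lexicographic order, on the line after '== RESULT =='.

Regress:
  G ∩ del = {}  (empty — regression defined)
  G \ add = {at(lab), key_at(k1,lab)} \ {at(lab)} = {key_at(k1,lab)}
  ∪ pre   = {key_at(k1,lab)} ∪ {at(bay), open(d_bay_lab)}
          = {at(bay), key_at(k1,lab), open(d_bay_lab)}

== RESULT ==
["at(bay)", "key_at(k1,lab)", "open(d_bay_lab)"]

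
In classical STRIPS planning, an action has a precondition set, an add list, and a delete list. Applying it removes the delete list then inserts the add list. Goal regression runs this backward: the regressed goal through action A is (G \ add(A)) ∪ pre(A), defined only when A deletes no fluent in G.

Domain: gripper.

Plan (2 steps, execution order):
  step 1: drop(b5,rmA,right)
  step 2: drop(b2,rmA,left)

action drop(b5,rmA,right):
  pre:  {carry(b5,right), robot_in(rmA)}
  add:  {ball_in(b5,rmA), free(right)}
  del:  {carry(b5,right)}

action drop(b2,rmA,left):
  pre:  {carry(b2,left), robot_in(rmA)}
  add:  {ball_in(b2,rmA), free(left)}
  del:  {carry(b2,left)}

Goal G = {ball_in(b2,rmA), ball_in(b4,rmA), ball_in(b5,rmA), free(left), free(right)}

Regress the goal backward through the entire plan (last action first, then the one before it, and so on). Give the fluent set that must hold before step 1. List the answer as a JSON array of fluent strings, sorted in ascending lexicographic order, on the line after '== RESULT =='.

Work backward from the goal:
  through step 2 (drop(b2,rmA,left)): drop {ball_in(b2,rmA), free(left)}, keep {ball_in(b4,rmA), ball_in(b5,rmA), free(right)}, require {carry(b2,left), robot_in(rmA)}
    → {ball_in(b4,rmA), ball_in(b5,rmA), carry(b2,left), free(right), robot_in(rmA)}
  through step 1 (drop(b5,rmA,right)): drop {ball_in(b5,rmA), free(right)}, keep {ball_in(b4,rmA), carry(b2,left), robot_in(rmA)}, require {carry(b5,right), robot_in(rmA)}
    → {ball_in(b4,rmA), carry(b2,left), carry(b5,right), robot_in(rmA)}

== RESULT ==
["ball_in(b4,rmA)", "carry(b2,left)", "carry(b5,right)", "robot_in(rmA)"]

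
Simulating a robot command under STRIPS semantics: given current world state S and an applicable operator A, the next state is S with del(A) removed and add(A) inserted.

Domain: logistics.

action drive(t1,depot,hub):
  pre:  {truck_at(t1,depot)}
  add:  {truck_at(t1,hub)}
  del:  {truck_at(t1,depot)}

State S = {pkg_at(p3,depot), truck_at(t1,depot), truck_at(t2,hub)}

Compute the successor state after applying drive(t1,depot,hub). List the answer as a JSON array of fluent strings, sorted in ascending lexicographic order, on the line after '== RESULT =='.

Compute (S \ del) ∪ add:
  pre ⊆ S: {truck_at(t1,depot)} ⊆ S  — applicable
  S \ del = {pkg_at(p3,depot), truck_at(t2,hub)}
  ∪ add   = {pkg_at(p3,depot), truck_at(t1,hub), truck_at(t2,hub)}

== RESULT ==
["pkg_at(p3,depot)", "truck_at(t1,hub)", "truck_at(t2,hub)"]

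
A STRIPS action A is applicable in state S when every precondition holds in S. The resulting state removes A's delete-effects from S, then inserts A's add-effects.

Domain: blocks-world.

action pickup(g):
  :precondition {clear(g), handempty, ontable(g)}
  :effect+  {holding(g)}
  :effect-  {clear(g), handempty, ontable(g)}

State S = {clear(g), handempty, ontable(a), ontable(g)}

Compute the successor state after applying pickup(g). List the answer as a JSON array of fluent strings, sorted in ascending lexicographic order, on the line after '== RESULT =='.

Progress:
  pre ⊆ S: {clear(g), handempty, ontable(g)} ⊆ S  — applicable
  S \ del = {ontable(a)}
  ∪ add   = {holding(g), ontable(a)}

== RESULT ==
["holding(g)", "ontable(a)"]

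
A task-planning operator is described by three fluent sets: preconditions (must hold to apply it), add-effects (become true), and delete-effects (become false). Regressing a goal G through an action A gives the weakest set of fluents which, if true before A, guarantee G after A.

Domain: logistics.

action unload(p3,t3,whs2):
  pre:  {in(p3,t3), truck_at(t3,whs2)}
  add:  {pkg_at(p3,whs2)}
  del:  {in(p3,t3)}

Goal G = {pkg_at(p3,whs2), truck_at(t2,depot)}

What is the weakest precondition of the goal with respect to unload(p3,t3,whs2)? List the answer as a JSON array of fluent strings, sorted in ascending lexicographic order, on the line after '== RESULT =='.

Compute (G \ add) ∪ pre:
  G ∩ del = {}  (empty — regression defined)
  G \ add = {pkg_at(p3,whs2), truck_at(t2,depot)} \ {pkg_at(p3,whs2)} = {truck_at(t2,depot)}
  ∪ pre   = {truck_at(t2,depot)} ∪ {in(p3,t3), truck_at(t3,whs2)}
          = {in(p3,t3), truck_at(t2,depot), truck_at(t3,whs2)}

== RESULT ==
["in(p3,t3)", "truck_at(t2,depot)", "truck_at(t3,whs2)"]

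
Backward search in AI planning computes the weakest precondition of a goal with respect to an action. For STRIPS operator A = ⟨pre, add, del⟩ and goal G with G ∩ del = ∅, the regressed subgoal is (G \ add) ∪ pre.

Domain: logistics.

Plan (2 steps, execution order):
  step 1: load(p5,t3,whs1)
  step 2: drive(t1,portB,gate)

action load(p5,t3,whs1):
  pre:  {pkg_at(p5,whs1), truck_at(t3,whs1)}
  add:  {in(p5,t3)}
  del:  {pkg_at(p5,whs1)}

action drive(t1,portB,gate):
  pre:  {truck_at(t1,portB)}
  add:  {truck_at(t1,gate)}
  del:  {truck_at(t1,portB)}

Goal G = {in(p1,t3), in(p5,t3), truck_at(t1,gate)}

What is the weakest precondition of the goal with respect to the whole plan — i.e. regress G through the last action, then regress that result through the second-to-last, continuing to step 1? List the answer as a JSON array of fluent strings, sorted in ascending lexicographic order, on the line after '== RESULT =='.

Work backward from the goal:
  through step 2 (drive(t1,portB,gate)): drop {truck_at(t1,gate)}, keep {in(p1,t3), in(p5,t3)}, require {truck_at(t1,portB)}
    → {in(p1,t3), in(p5,t3), truck_at(t1,portB)}
  through step 1 (load(p5,t3,whs1)): drop {in(p5,t3)}, keep {in(p1,t3), truck_at(t1,portB)}, require {pkg_at(p5,whs1), truck_at(t3,whs1)}
    → {in(p1,t3), pkg_at(p5,whs1), truck_at(t1,portB), truck_at(t3,whs1)}

== RESULT ==
["in(p1,t3)", "pkg_at(p5,whs1)", "truck_at(t1,portB)", "truck_at(t3,whs1)"]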